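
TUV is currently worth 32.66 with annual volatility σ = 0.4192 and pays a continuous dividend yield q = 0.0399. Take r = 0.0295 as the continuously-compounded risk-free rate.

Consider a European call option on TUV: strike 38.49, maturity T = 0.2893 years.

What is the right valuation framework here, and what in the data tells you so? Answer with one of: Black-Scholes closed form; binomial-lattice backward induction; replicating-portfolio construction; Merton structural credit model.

framework: Black-Scholes closed form

Key observation: the strike-38.49 call on TUV is European-exercise on a continuously-modelled lognormal underlying, so its value is a single closed-form evaluation.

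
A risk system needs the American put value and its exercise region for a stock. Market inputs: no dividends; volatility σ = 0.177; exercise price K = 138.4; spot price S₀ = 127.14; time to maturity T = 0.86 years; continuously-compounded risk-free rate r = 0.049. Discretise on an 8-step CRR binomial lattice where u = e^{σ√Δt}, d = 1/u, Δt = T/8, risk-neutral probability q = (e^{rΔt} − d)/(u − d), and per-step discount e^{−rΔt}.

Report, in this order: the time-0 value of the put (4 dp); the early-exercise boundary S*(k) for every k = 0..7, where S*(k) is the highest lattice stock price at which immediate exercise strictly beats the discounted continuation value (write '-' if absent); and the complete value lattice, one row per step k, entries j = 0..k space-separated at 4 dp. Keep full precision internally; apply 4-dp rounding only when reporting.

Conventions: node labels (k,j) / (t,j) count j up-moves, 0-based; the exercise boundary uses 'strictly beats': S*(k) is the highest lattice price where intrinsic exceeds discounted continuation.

Δt=0.10750, u=1.05975, d=0.94362, q=0.53097, disc=e^(-rΔt)=0.99475
k=8 terminal: V=max(K-S,0) → 58.4803 48.6445 37.5983 25.1925 11.2600 0.0000 0.0000 0.0000 0.0000
k=7: j=0 S=84.6949 intr=53.7051 cont=52.9780 V=53.7051[EX]; j=1 S=95.1184 intr=43.2816 cont=42.5545 V=43.2816[EX]; j=2 S=106.8247 intr=31.5753 cont=30.8482 V=31.5753[EX]; j=3 S=119.9717 intr=18.4283 cont=17.7012 V=18.4283[EX]; j=4 S=134.7367 intr=3.6633 cont=5.2535 V=5.2535[hold]; j=5 S=151.3188 intr=0.0000 cont=0.0000 V=0.0000[hold]; j=6 S=169.9417 intr=0.0000 cont=0.0000 V=0.0000[hold]; j=7 S=190.8566 intr=0.0000 cont=0.0000 V=0.0000[hold]  S*(7)=119.9717
k=6: j=0 S=89.7555 intr=48.6445 cont=47.9174 V=48.6445[EX]; j=1 S=100.8017 intr=37.5983 cont=36.8712 V=37.5983[EX]; j=2 S=113.2075 intr=25.1925 cont=24.4654 V=25.1925[EX]; j=3 S=127.1400 intr=11.2600 cont=11.3728 V=11.3728[hold]; j=4 S=142.7872 intr=0.0000 cont=2.4511 V=2.4511[hold]; j=5 S=160.3601 intr=0.0000 cont=0.0000 V=0.0000[hold]; j=6 S=180.0958 intr=0.0000 cont=0.0000 V=0.0000[hold]  S*(6)=113.2075
k=5: j=0 S=95.1184 intr=43.2816 cont=42.5545 V=43.2816[EX]; j=1 S=106.8247 intr=31.5753 cont=30.8482 V=31.5753[EX]; j=2 S=119.9717 intr=18.4283 cont=17.7608 V=18.4283[EX]; j=3 S=134.7367 intr=3.6633 cont=6.6007 V=6.6007[hold]; j=4 S=151.3188 intr=0.0000 cont=1.1436 V=1.1436[hold]; j=5 S=169.9417 intr=0.0000 cont=0.0000 V=0.0000[hold]  S*(5)=119.9717
k=4: j=0 S=100.8017 intr=37.5983 cont=36.8712 V=37.5983[EX]; j=1 S=113.2075 intr=25.1925 cont=24.4654 V=25.1925[EX]; j=2 S=127.1400 intr=11.2600 cont=12.0844 V=12.0844[hold]; j=3 S=142.7872 intr=0.0000 cont=3.6837 V=3.6837[hold]; j=4 S=160.3601 intr=0.0000 cont=0.5336 V=0.5336[hold]  S*(4)=113.2075
k=3: j=0 S=106.8247 intr=31.5753 cont=30.8482 V=31.5753[EX]; j=1 S=119.9717 intr=18.4283 cont=18.1367 V=18.4283[EX]; j=2 S=134.7367 intr=3.6633 cont=7.5838 V=7.5838[hold]; j=3 S=151.3188 intr=0.0000 cont=2.0005 V=2.0005[hold]  S*(3)=119.9717
k=2: j=0 S=113.2075 intr=25.1925 cont=24.4654 V=25.1925[EX]; j=1 S=127.1400 intr=11.2600 cont=12.6036 V=12.6036[hold]; j=2 S=142.7872 intr=0.0000 cont=4.5949 V=4.5949[hold]  S*(2)=113.2075
k=1: j=0 S=119.9717 intr=18.4283 cont=18.4109 V=18.4283[EX]; j=1 S=134.7367 intr=3.6633 cont=8.3073 V=8.3073[hold]  S*(1)=119.9717
k=0: j=0 S=127.1400 intr=11.2600 cont=12.9858 V=12.9858[hold]  S*(0)=-

price = 12.9858
boundary = - 119.9717 113.2075 119.9717 113.2075 119.9717 113.2075 119.9717
tree:
12.9858
18.4283 8.3073
25.1925 12.6036 4.5949
31.5753 18.4283 7.5838 2.0005
37.5983 25.1925 12.0844 3.6837 0.5336
43.2816 31.5753 18.4283 6.6007 1.1436 0.0000
48.6445 37.5983 25.1925 11.3728 2.4511 0.0000 0.0000
53.7051 43.2816 31.5753 18.4283 5.2535 0.0000 0.0000 0.0000
58.4803 48.6445 37.5983 25.1925 11.2600 0.0000 0.0000 0.0000 0.0000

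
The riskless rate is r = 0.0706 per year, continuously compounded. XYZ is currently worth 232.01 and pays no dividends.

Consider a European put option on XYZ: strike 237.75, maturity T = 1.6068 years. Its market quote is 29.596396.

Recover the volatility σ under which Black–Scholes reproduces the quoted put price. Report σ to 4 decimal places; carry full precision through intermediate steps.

At σ = 0.3473 the Black–Scholes value reproduces the quote:
σ√T = 0.3473·√1.6068 = 0.440236
d₁ = (ln(S/K) + (r+σ²/2)T) / (σ√T) = (ln(232.01/237.75) + (0.0706+0.3473²/2)·1.6068) / 0.440236 = (-0.024439 + 0.210344) / 0.440236 = 0.422284
d₂ = d₁ − σ√T = 0.422284 − 0.440236 = -0.017952
e^{−rT} = 0.892758
N(−d₁) = 0.336409,  N(−d₂) = 0.507161
V = K·e^{−rT}·N(−d₂) − S·N(−d₁) = 107.646598 − 78.050201 = 29.596396 (matching the quote); vega is positive throughout, so no other σ reproduces this price

sigma = 0.3473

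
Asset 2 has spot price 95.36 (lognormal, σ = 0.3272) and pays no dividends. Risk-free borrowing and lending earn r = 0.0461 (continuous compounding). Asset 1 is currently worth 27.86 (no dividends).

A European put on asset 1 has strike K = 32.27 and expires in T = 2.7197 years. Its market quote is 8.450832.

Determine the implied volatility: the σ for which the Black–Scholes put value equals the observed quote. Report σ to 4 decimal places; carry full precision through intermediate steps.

sigma = 0.4496

At σ = 0.4496 the Black–Scholes value reproduces the quote:
σ√T = 0.4496·√2.7197 = 0.741458
d₁ = (ln(S/K) + (r+σ²/2)T) / (σ√T) = (ln(27.86/32.27) + (0.0461+0.4496²/2)·2.7197) / 0.741458 = (-0.146946 + 0.400258) / 0.741458 = 0.341641
d₂ = d₁ − σ√T = 0.341641 − 0.741458 = -0.399818
e^{−rT} = 0.882163
N(−d₁) = 0.366311,  N(−d₂) = 0.655355
V = K·e^{−rT}·N(−d₂) − S·N(−d₁) = 18.656246 − 10.205414 = 8.450832 (the quoted price), and the Black–Scholes price is strictly increasing in σ, so σ is unique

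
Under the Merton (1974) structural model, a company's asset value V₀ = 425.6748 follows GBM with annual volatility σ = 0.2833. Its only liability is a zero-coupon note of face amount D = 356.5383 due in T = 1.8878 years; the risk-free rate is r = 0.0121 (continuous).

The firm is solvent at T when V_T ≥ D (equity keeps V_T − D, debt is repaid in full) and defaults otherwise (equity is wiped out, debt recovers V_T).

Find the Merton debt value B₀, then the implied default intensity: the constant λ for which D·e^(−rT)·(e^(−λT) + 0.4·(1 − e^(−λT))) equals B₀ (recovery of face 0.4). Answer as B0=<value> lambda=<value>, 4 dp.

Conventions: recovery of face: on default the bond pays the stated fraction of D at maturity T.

B0=319.7566 lambda=0.0783

Apply the equity-as-call identities (strike 356.5383, horizon 1.8878 years):
d₁ = [ln(V₀/D) + (r + σ²/2)T] / (σ√T)
   = [ln(425.6748/356.5383) + (0.0121 + 0.5·0.2833²)·1.8878] / (0.2833·√1.8878)
   = [0.177234 + 0.098599] / 0.389246 = 0.708633
d₂ = d₁ − σ√T = 0.708633 − 0.389246 = 0.319386
N(d₁) = 0.760724,  N(d₂) = 0.625283,  e^(−rT) = 0.977417
E₀ = V₀·N(d₁) − D·e^(−rT)·N(d₂)
   = 425.6748·0.760724 − 356.5383·0.977417·0.625283 = 105.918229
B₀ = V₀ − E₀ = 425.6748 − 105.918229 = 319.756571
e^(−λT) = (B₀·e^(rT)/D − 0.4)/(1 − 0.4) = (319.7566·1.023105/356.5383 − 0.4)/0.6 = 0.86259709
λ = −ln(0.86259709)/1.8878 = 0.078296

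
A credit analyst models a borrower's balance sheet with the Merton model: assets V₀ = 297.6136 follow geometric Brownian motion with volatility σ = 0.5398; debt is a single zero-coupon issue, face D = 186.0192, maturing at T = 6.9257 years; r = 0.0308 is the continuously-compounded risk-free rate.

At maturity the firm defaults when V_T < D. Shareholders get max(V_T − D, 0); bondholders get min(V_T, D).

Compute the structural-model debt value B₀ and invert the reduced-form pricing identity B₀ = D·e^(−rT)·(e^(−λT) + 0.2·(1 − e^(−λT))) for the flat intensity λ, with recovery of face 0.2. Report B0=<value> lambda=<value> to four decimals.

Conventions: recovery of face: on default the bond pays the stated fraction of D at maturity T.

Work the structural quantities from V₀ = 297.6136 against face 186.0192:
d₁ = [ln(V₀/D) + (r + σ²/2)T] / (σ√T)
   = [ln(297.6136/186.0192) + (0.0308 + 0.5·0.5398²)·6.9257] / (0.5398·√6.9257)
   = [0.469946 + 1.222331] / 1.420577 = 1.191260
d₂ = d₁ − σ√T = 1.191260 − 1.420577 = -0.229316
N(d₁) = 0.883224,  N(d₂) = 0.409312,  e^(−rT) = 0.807904
E₀ = V₀·N(d₁) − D·e^(−rT)·N(d₂)
   = 297.6136·0.883224 − 186.0192·0.807904·0.409312 = 201.345890
B₀ = V₀ − E₀ = 297.6136 − 201.345890 = 96.267710
e^(−λT) = (B₀·e^(rT)/D − 0.2)/(1 − 0.2) = (96.2677·1.237770/186.0192 − 0.2)/0.8 = 0.55070561
λ = −ln(0.55070561)/6.9257 = 0.086136

B0=96.2677 lambda=0.0861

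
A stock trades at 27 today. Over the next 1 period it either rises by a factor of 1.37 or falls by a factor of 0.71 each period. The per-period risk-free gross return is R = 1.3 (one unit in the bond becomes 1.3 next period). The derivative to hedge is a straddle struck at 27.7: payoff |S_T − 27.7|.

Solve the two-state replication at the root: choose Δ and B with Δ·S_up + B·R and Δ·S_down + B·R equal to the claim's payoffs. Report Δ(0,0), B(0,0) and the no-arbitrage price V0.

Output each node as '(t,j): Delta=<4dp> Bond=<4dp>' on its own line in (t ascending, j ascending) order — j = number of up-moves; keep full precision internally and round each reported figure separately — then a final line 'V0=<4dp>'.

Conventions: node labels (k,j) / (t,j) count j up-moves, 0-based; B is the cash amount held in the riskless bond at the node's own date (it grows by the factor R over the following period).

(0,0): Delta=0.0426 Bond=5.9326
V0=7.0841

Risk-neutral probability p* = (R−d)/(u−d) = (1.3−0.71)/(1.37−0.71) = 0.8939.
At maturity the claim pays: V(1,0)=8.5300, V(1,1)=9.2900
(0,0): S=27.0000. Δ = (V_up−V_dn)/(S_up−S_dn) = (9.2900−8.5300)/(36.9900−19.1700) = 0.0426. V = [p*·9.2900 + (1−p*)·8.5300]/1.3 = 7.0841. B = V − Δ·S = 5.9326.
As a check, the time-0 holding Δ(0,0)·S0 + B(0,0) comes to 7.0841 — exactly V0.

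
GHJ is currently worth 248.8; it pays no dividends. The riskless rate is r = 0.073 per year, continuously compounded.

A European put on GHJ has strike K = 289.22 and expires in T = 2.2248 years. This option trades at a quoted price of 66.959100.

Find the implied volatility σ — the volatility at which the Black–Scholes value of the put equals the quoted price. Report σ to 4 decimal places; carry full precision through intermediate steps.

sigma = 0.4746

At σ = 0.4746 the Black–Scholes value reproduces the quote:
σ√T = 0.4746·√2.2248 = 0.707902
d₁ = (ln(S/K) + (r+σ²/2)T) / (σ√T) = (ln(248.8/289.22) + (0.073+0.4746²/2)·2.2248) / 0.707902 = (-0.150538 + 0.412973) / 0.707902 = 0.370722
d₂ = d₁ − σ√T = 0.370722 − 0.707902 = -0.337180
e^{−rT} = 0.850092
N(−d₁) = 0.355422,  N(−d₂) = 0.632009
V = K·e^{−rT}·N(−d₂) − S·N(−d₁) = 155.388177 − 88.429077 = 66.959100 (the observed quote) — the price is monotone increasing in volatility, hence this σ is the only solution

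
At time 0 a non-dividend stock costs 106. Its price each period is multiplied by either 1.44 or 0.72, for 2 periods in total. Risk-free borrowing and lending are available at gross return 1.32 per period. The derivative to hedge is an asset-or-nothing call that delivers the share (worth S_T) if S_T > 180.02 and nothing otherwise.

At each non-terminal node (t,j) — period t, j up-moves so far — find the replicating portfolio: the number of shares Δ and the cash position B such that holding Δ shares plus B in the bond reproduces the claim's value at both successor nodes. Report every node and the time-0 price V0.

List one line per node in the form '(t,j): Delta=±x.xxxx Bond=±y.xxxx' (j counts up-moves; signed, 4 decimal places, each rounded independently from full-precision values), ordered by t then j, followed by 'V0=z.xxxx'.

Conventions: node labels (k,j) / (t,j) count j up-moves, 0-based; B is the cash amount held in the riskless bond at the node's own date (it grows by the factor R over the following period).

(0,0): Delta=1.8182 Bond=-105.1240
(1,0): Delta=0.0000 Bond=0.0000
(1,1): Delta=2.0000 Bond=-166.5164
V0=87.6033

Under the risk-neutral measure, an up-move has probability p* = (R−d)/(u−d) = 0.8333 and values discount at R = 1.32.
Payoffs at expiry: V(2,0)=0.0000, V(2,1)=0.0000, V(2,2)=219.8016
(1,0): S=76.3200. Δ = (V_up−V_dn)/(S_up−S_dn) = (0.0000−0.0000)/(109.9008−54.9504) = 0.0000. V = [p*·0.0000 + (1−p*)·0.0000]/1.32 = 0.0000. B = V − Δ·S = 0.0000.
(1,1): S=152.6400. Δ = (V_up−V_dn)/(S_up−S_dn) = (219.8016−0.0000)/(219.8016−109.9008) = 2.0000. V = [p*·219.8016 + (1−p*)·0.0000]/1.32 = 138.7636. B = V − Δ·S = -166.5164.
(0,0): S=106.0000. Δ = (V_up−V_dn)/(S_up−S_dn) = (138.7636−0.0000)/(152.6400−76.3200) = 1.8182. V = [p*·138.7636 + (1−p*)·0.0000]/1.32 = 87.6033. B = V − Δ·S = -105.1240.
Sanity check at the root: Δ(0,0)·S0 + B(0,0) reproduces V0 = 87.6033.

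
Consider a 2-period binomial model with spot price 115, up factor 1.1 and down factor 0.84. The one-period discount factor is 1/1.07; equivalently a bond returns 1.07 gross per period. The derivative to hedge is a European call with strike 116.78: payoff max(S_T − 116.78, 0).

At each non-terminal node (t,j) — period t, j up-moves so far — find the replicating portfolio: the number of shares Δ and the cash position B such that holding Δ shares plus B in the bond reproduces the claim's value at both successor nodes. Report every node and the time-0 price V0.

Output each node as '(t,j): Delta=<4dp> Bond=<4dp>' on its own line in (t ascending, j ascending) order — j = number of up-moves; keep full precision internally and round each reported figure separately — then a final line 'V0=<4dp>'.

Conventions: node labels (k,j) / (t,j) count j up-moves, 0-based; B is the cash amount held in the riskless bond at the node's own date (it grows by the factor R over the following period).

(0,0): Delta=0.6185 Bond=-55.8417
(1,0): Delta=0.0000 Bond=0.0000
(1,1): Delta=0.6801 Bond=-67.5442
V0=15.2900

Under the risk-neutral measure, an up-move has probability p* = (R−d)/(u−d) = 0.8846 and values discount at R = 1.07.
Payoffs at expiry: V(2,0)=0.0000, V(2,1)=0.0000, V(2,2)=22.3700
(1,0): S=96.6000. Δ = (V_up−V_dn)/(S_up−S_dn) = (0.0000−0.0000)/(106.2600−81.1440) = 0.0000. V = [p*·0.0000 + (1−p*)·0.0000]/1.07 = 0.0000. B = V − Δ·S = 0.0000.
(1,1): S=126.5000. Δ = (V_up−V_dn)/(S_up−S_dn) = (22.3700−0.0000)/(139.1500−106.2600) = 0.6801. V = [p*·22.3700 + (1−p*)·0.0000]/1.07 = 18.4942. B = V − Δ·S = -67.5442.
(0,0): S=115.0000. Δ = (V_up−V_dn)/(S_up−S_dn) = (18.4942−0.0000)/(126.5000−96.6000) = 0.6185. V = [p*·18.4942 + (1−p*)·0.0000]/1.07 = 15.2900. B = V − Δ·S = -55.8417.
Sanity check at the root: Δ(0,0)·S0 + B(0,0) reproduces V0 = 15.2900.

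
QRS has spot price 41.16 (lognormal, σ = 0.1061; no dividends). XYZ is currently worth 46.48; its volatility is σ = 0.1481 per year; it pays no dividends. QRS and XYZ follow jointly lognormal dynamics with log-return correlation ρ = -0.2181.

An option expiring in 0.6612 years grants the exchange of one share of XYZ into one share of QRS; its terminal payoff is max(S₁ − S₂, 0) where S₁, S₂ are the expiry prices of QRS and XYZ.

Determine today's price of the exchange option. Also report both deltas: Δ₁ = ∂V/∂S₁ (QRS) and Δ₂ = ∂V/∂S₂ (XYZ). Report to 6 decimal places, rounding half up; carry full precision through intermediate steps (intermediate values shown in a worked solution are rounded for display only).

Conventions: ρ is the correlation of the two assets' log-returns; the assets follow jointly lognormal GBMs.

σ_eff = √(σ₁² + σ₂² − 2ρσ₁σ₂) = √(0.1061² + 0.1481² − 2·-0.2181·0.1061·0.1481) = 0.200112
d₁ = (ln(S₁/S₂) + (q₂ − q₁ + σ_eff²/2)T) / (σ_eff√T) = (ln(41.16/46.48) + (0.0 − 0.0 + 0.020023)·0.6612) / 0.162720 = -0.665661
d₂ = d₁ − σ_eff√T = -0.665661 − 0.162720 = -0.828381
N(d₁) = 0.252814,  N(d₂) = 0.203727
V = S₁·e^{−q₁T}·N(d₁) − S₂·e^{−q₂T}·N(d₂) = 10.405817 − 9.469247 = 0.936570
Key observation: r never enters — measured in units of XYZ, the claim is a call on S₁/S₂ struck at 1, so only the dividend yields and σ_eff matter.
Δ₁ = e^{−q₁T}·N(d₁) = 0.252814;  Δ₂ = −e^{−q₂T}·N(d₂) = -0.203727

exchange price = 0.936570
Δ1 = 0.252814
Δ2 = -0.203727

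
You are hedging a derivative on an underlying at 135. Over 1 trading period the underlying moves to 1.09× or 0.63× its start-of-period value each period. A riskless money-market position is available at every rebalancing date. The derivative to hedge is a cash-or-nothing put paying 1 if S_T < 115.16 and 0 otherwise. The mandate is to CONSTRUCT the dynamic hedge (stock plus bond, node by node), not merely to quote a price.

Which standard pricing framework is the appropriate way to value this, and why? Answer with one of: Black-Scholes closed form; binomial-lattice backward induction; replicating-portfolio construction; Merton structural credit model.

framework: replicating-portfolio construction

Key observation: since the answer must list Δ and B at each node of the 1.09/0.63 lattice on 135, the replicating-portfolio method — solving the two-state system at every node — is the one that applies.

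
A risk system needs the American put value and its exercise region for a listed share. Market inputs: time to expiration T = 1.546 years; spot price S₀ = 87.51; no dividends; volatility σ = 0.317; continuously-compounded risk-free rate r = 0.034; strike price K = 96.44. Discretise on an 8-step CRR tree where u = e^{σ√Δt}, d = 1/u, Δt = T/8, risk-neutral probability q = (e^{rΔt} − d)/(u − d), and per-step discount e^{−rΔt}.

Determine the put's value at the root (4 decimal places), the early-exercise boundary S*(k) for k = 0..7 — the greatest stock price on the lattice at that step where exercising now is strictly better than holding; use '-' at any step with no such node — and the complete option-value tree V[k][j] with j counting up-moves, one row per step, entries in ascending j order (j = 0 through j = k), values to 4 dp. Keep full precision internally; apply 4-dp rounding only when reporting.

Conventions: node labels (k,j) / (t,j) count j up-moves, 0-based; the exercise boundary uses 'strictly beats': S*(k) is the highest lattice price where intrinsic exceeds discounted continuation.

price = 17.1954
boundary = - - - 57.6097 66.2242 57.6097 66.2242 76.1267
tree:
17.1954
23.2967 11.0462
30.5935 15.9796 6.0355
38.8303 22.3917 9.4889 2.5052
46.3241 30.2158 14.5108 4.3648 0.5940
52.8432 38.8303 21.4243 7.4761 1.1697 0.0000
58.5143 46.3241 30.2158 12.5185 2.3032 0.0000 0.0000
63.4476 52.8432 38.8303 20.3133 4.5352 0.0000 0.0000 0.0000
67.7393 58.5143 46.3241 30.2158 8.9300 0.0000 0.0000 0.0000 0.0000

Δt=0.19325, u=1.14953, d=0.86992, q=0.48879, disc=e^(-rΔt)=0.99345
k=8 terminal: V=max(K-S,0) → 67.7393 58.5143 46.3241 30.2158 8.9300 0.0000 0.0000 0.0000 0.0000
k=7: j=0 S=32.9924 intr=63.4476 cont=62.8161 V=63.4476[EX]; j=1 S=43.5968 intr=52.8432 cont=52.2116 V=52.8432[EX]; j=2 S=57.6097 intr=38.8303 cont=38.1987 V=38.8303[EX]; j=3 S=76.1267 intr=20.3133 cont=19.6817 V=20.3133[EX]; j=4 S=100.5954 intr=0.0000 cont=4.5352 V=4.5352[hold]; j=5 S=132.9289 intr=0.0000 cont=0.0000 V=0.0000[hold]; j=6 S=175.6551 intr=0.0000 cont=0.0000 V=0.0000[hold]; j=7 S=232.1143 intr=0.0000 cont=0.0000 V=0.0000[hold]  S*(7)=76.1267
k=6: j=0 S=37.9257 intr=58.5143 cont=57.8827 V=58.5143[EX]; j=1 S=50.1159 intr=46.3241 cont=45.6926 V=46.3241[EX]; j=2 S=66.2242 intr=30.2158 cont=29.5843 V=30.2158[EX]; j=3 S=87.5100 intr=8.9300 cont=12.5185 V=12.5185[hold]; j=4 S=115.6376 intr=0.0000 cont=2.3032 V=2.3032[hold]; j=5 S=152.8059 intr=0.0000 cont=0.0000 V=0.0000[hold]; j=6 S=201.9209 intr=0.0000 cont=0.0000 V=0.0000[hold]  S*(6)=66.2242
k=5: j=0 S=43.5968 intr=52.8432 cont=52.2116 V=52.8432[EX]; j=1 S=57.6097 intr=38.8303 cont=38.1987 V=38.8303[EX]; j=2 S=76.1267 intr=20.3133 cont=21.4243 V=21.4243[hold]; j=3 S=100.5954 intr=0.0000 cont=7.4761 V=7.4761[hold]; j=4 S=132.9289 intr=0.0000 cont=1.1697 V=1.1697[hold]; j=5 S=175.6551 intr=0.0000 cont=0.0000 V=0.0000[hold]  S*(5)=57.6097
k=4: j=0 S=50.1159 intr=46.3241 cont=45.6926 V=46.3241[EX]; j=1 S=66.2242 intr=30.2158 cont=30.1237 V=30.2158[EX]; j=2 S=87.5100 intr=8.9300 cont=14.5108 V=14.5108[hold]; j=3 S=115.6376 intr=0.0000 cont=4.3648 V=4.3648[hold]; j=4 S=152.8059 intr=0.0000 cont=0.5940 V=0.5940[hold]  S*(4)=66.2242
k=3: j=0 S=57.6097 intr=38.8303 cont=38.1987 V=38.8303[EX]; j=1 S=76.1267 intr=20.3133 cont=22.3917 V=22.3917[hold]; j=2 S=100.5954 intr=0.0000 cont=9.4889 V=9.4889[hold]; j=3 S=132.9289 intr=0.0000 cont=2.5052 V=2.5052[hold]  S*(3)=57.6097
k=2: j=0 S=66.2242 intr=30.2158 cont=30.5935 V=30.5935[hold]; j=1 S=87.5100 intr=8.9300 cont=15.9796 V=15.9796[hold]; j=2 S=115.6376 intr=0.0000 cont=6.0355 V=6.0355[hold]  S*(2)=-
k=1: j=0 S=76.1267 intr=20.3133 cont=23.2967 V=23.2967[hold]; j=1 S=100.5954 intr=0.0000 cont=11.0462 V=11.0462[hold]  S*(1)=-
k=0: j=0 S=87.5100 intr=8.9300 cont=17.1954 V=17.1954[hold]  S*(0)=-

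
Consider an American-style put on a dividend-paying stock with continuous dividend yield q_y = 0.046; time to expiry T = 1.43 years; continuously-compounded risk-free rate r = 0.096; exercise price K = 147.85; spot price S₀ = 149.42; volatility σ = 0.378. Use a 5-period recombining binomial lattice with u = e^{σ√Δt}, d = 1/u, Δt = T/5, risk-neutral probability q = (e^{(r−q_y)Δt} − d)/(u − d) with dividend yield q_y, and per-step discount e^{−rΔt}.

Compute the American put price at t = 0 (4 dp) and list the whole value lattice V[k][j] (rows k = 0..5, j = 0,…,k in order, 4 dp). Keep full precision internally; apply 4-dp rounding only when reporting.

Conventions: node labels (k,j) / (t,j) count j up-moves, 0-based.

params: Δt=0.28600 u=1.22403 d=0.81697 q=0.48502 e^(-rΔt)=0.97292
t_5 payoffs: 93.4693 66.3739 25.7780 0.0000 0.0000 0.0000
k=4: node(4,0) S=66.5637 payoff=81.2863 vs cont=78.1521 → 81.2863 [stop]  node(4,1) S=99.7294 payoff=48.1206 vs cont=45.4199 → 48.1206 [stop]  node(4,2) S=149.4200 payoff=0.0000 vs cont=12.9158 → 12.9158 [wait]  node(4,3) S=223.8692 payoff=0.0000 vs cont=0.0000 → 0.0000 [wait]  node(4,4) S=335.4132 payoff=0.0000 vs cont=0.0000 → 0.0000 [wait]
k=3: node(3,0) S=81.4761 payoff=66.3739 vs cont=63.4346 → 66.3739 [stop]  node(3,1) S=122.0720 payoff=25.7780 vs cont=30.2049 → 30.2049 [wait]  node(3,2) S=182.8949 payoff=0.0000 vs cont=6.4713 → 6.4713 [wait]  node(3,3) S=274.0232 payoff=0.0000 vs cont=0.0000 → 0.0000 [wait]
k=2: node(2,0) S=99.7294 payoff=48.1206 vs cont=47.5089 → 48.1206 [stop]  node(2,1) S=149.4200 payoff=0.0000 vs cont=18.1874 → 18.1874 [wait]  node(2,2) S=223.8692 payoff=0.0000 vs cont=3.2423 → 3.2423 [wait]
k=1: node(1,0) S=122.0720 payoff=25.7780 vs cont=32.6925 → 32.6925 [wait]  node(1,1) S=182.8949 payoff=0.0000 vs cont=10.6426 → 10.6426 [wait]
k=0: node(0,0) S=149.4200 payoff=0.0000 vs cont=21.4022 → 21.4022 [wait]

price = 21.4022
tree:
21.4022
32.6925 10.6426
48.1206 18.1874 3.2423
66.3739 30.2049 6.4713 0.0000
81.2863 48.1206 12.9158 0.0000 0.0000
93.4693 66.3739 25.7780 0.0000 0.0000 0.0000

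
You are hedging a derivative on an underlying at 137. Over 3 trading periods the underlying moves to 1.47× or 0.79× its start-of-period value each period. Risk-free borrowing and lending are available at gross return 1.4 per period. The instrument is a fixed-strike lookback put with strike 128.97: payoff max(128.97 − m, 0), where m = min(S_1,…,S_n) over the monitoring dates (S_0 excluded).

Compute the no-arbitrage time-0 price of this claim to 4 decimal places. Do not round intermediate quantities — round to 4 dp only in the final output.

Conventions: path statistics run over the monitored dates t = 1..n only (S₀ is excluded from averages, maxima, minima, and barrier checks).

price = 0.8843

With p* = (R−d)/(u−d) = 0.8971, sum probability × payoff across the paths and divide by R^3.
Enumerate all 2^3 = 8 price paths (U = up ×1.47, D = down ×0.79); each path with k up-moves has probability p*^k·(1−p*)^(3−k).
DDD: m=67.5463, payoff=61.4237, prob=0.001091
UDD: m=125.6875, payoff=3.2825, prob=0.009506
DUD: m=108.2300, payoff=20.7400, prob=0.009506
UUD: m=201.3900, payoff=0.0000, prob=0.082838
DDU: m=85.5017, payoff=43.4683, prob=0.009506
UDU: m=159.0981, payoff=0.0000, prob=0.082838
DUU: m=108.2300, payoff=20.7400, prob=0.082838
UUU: m=201.3900, payoff=0.0000, prob=0.721876
Price = Σ prob·payoff / R^3 = 2.426639 / 2.744000 = 0.8843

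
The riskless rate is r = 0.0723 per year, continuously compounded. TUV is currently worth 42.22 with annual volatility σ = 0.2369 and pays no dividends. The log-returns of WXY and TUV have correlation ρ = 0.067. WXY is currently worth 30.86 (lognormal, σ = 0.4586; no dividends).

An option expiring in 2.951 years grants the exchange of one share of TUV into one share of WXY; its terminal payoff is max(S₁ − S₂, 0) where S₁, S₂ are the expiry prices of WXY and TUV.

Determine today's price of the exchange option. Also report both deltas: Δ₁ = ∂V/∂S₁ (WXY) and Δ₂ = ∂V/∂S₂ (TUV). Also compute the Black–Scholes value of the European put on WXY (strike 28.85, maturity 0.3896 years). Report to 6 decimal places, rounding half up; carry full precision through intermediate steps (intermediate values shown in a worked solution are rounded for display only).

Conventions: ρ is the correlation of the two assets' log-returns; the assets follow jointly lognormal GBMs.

σ_eff = √(σ₁² + σ₂² − 2ρσ₁σ₂) = √(0.4586² + 0.2369² − 2·0.067·0.4586·0.2369) = 0.501874
d₁ = (ln(S₁/S₂) + (q₂ − q₁ + σ_eff²/2)T) / (σ_eff√T) = (ln(30.86/42.22) + (0.0 − 0.0 + 0.125939)·2.951) / 0.862143 = 0.067520
d₂ = d₁ − σ_eff√T = 0.067520 − 0.862143 = -0.794623
N(d₁) = 0.526916,  N(d₂) = 0.213416
V = S₁·e^{−q₁T}·N(d₁) − S₂·e^{−q₂T}·N(d₂) = 16.260634 − 9.010444 = 7.250190
Δ₁ = e^{−q₁T}·N(d₁) = 0.526916;  Δ₂ = −e^{−q₂T}·N(d₂) = -0.213416
[vanilla: WXY put K=28.85]
σ√T = 0.4586·√0.3896 = 0.286249
d₁ = (ln(S/K) + (r+σ²/2)T) / (σ√T) = (ln(30.86/28.85) + (0.0723+0.4586²/2)·0.3896) / 0.286249 = (0.067351 + 0.069137) / 0.286249 = 0.476816
d₂ = d₁ − σ√T = 0.476816 − 0.286249 = 0.190568
e^{−rT} = 0.972225
N(−d₁) = 0.316746,  N(−d₂) = 0.424432
price = K·e^{−rT}·N(−d₂) − S·N(−d₁) = 11.904765 − 9.774794 = 2.129971

exchange price = 7.250190
Δ1 = 0.526916
Δ2 = -0.213416
price(WXY put K=28.85) = 2.129971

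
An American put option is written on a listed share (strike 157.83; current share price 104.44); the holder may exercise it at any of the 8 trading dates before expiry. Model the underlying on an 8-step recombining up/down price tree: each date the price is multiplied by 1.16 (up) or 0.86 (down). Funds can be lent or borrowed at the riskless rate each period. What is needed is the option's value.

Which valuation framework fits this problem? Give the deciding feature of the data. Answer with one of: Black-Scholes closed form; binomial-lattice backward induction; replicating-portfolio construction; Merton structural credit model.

framework: binomial-lattice backward induction

Key observation: early exercise of the strike-157.83 put must be checked at each of the 8 dates (spot 104.44), which forces a node-by-node comparison of intrinsic and continuation value backward from expiry.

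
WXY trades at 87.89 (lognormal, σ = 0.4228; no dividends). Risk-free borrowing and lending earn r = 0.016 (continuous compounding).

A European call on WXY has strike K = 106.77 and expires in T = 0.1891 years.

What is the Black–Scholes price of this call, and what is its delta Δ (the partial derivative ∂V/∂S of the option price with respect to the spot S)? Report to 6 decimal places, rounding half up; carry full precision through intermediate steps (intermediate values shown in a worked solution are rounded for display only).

σ√T = 0.4228·√0.1891 = 0.183857
d₁ = (ln(S/K) + (r+σ²/2)T) / (σ√T) = (ln(87.89/106.77) + (0.016+0.4228²/2)·0.1891) / 0.183857 = (-0.194591 + 0.019927) / 0.183857 = -0.949996
d₂ = d₁ − σ√T = -0.949996 − 0.183857 = -1.133853
e^{−rT} = 0.996979
N(d₁) = 0.171057,  N(d₂) = 0.128428
Call price V = S·N(d₁) − K·e^{−rT}·N(d₂) = 15.034216 − 13.670842 = 1.363374
Δ = N(d₁) = 0.171057

price = 1.363374
Δ = 0.171057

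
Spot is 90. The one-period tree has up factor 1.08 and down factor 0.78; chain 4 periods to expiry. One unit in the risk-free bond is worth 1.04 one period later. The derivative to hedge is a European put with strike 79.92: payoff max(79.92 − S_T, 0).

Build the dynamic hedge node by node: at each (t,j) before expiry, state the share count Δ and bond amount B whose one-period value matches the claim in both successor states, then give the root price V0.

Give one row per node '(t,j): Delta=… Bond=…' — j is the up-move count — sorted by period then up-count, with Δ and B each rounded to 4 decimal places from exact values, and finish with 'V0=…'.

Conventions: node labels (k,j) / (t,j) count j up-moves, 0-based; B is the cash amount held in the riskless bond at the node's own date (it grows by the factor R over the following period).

(0,0): Delta=-0.1868 Bond=18.1612
(1,0): Delta=-0.7193 Bond=56.2712
(1,1): Delta=-0.1276 Bond=13.1363
(2,0): Delta=-1.0000 Bond=73.8905
(2,1): Delta=-0.6881 Bond=56.1577
(2,2): Delta=-0.0653 Bond=7.1239
(3,0): Delta=-1.0000 Bond=76.8462
(3,1): Delta=-1.0000 Bond=76.8462
(3,2): Delta=-0.6535 Bond=55.5667
(3,3): Delta=0.0000 Bond=0.0000
V0=1.3493

Risk-neutral probability p* = (R−d)/(u−d) = (1.04−0.78)/(1.08−0.78) = 0.8667.
At maturity the claim pays: V(4,0)=46.6064, V(4,1)=33.7935, V(4,2)=16.0526, V(4,3)=0.0000, V(4,4)=0.0000
(3,0): S=42.7097. Δ = (V_up−V_dn)/(S_up−S_dn) = (33.7935−46.6064)/(46.1265−33.3136) = -1.0000. V = [p*·33.7935 + (1−p*)·46.6064]/1.04 = 34.1365. B = V − Δ·S = 76.8462.
(3,1): S=59.1365. Δ = (V_up−V_dn)/(S_up−S_dn) = (16.0526−33.7935)/(63.8674−46.1265) = -1.0000. V = [p*·16.0526 + (1−p*)·33.7935]/1.04 = 17.7097. B = V − Δ·S = 76.8462.
(3,2): S=81.8813. Δ = (V_up−V_dn)/(S_up−S_dn) = (0.0000−16.0526)/(88.4318−63.8674) = -0.6535. V = [p*·0.0000 + (1−p*)·16.0526]/1.04 = 2.0580. B = V − Δ·S = 55.5667.
(3,3): S=113.3741. Δ = (V_up−V_dn)/(S_up−S_dn) = (0.0000−0.0000)/(122.4440−88.4318) = 0.0000. V = [p*·0.0000 + (1−p*)·0.0000]/1.04 = 0.0000. B = V − Δ·S = 0.0000.
(2,0): S=54.7560. Δ = (V_up−V_dn)/(S_up−S_dn) = (17.7097−34.1365)/(59.1365−42.7097) = -1.0000. V = [p*·17.7097 + (1−p*)·34.1365]/1.04 = 19.1345. B = V − Δ·S = 73.8905.
(2,1): S=75.8160. Δ = (V_up−V_dn)/(S_up−S_dn) = (2.0580−17.7097)/(81.8813−59.1365) = -0.6881. V = [p*·2.0580 + (1−p*)·17.7097]/1.04 = 3.9855. B = V − Δ·S = 56.1577.
(2,2): S=104.9760. Δ = (V_up−V_dn)/(S_up−S_dn) = (0.0000−2.0580)/(113.3741−81.8813) = -0.0653. V = [p*·0.0000 + (1−p*)·2.0580]/1.04 = 0.2638. B = V − Δ·S = 7.1239.
(1,0): S=70.2000. Δ = (V_up−V_dn)/(S_up−S_dn) = (3.9855−19.1345)/(75.8160−54.7560) = -0.7193. V = [p*·3.9855 + (1−p*)·19.1345]/1.04 = 5.7744. B = V − Δ·S = 56.2712.
(1,1): S=97.2000. Δ = (V_up−V_dn)/(S_up−S_dn) = (0.2638−3.9855)/(104.9760−75.8160) = -0.1276. V = [p*·0.2638 + (1−p*)·3.9855]/1.04 = 0.7308. B = V − Δ·S = 13.1363.
(0,0): S=90.0000. Δ = (V_up−V_dn)/(S_up−S_dn) = (0.7308−5.7744)/(97.2000−70.2000) = -0.1868. V = [p*·0.7308 + (1−p*)·5.7744]/1.04 = 1.3493. B = V − Δ·S = 18.1612.
As a check, the time-0 holding Δ(0,0)·S0 + B(0,0) comes to 1.3493 — exactly V0.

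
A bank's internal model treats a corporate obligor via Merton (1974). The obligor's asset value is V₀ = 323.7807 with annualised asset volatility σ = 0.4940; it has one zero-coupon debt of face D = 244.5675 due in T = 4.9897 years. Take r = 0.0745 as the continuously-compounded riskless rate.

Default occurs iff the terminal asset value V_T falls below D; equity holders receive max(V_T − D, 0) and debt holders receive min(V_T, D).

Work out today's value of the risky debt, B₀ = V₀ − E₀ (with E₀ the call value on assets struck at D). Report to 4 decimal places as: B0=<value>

B0=127.9420

Work the structural quantities from V₀ = 323.7807 against face 244.5675:
d₁ = [ln(V₀/D) + (r + σ²/2)T] / (σ√T)
   = [ln(323.7807/244.5675) + (0.0745 + 0.5·0.4940²)·4.9897] / (0.4940·√4.9897)
   = [0.280575 + 0.980566] / 1.103479 = 1.142877
d₂ = d₁ − σ√T = 1.142877 − 1.103479 = 0.039398
N(d₁) = 0.873455,  N(d₂) = 0.515713,  e^(−rT) = 0.689539
E₀ = V₀·N(d₁) − D·e^(−rT)·N(d₂)
   = 323.7807·0.873455 − 244.5675·0.689539·0.515713 = 195.838682
B₀ = V₀ − E₀ = 323.7807 − 195.838682 = 127.942018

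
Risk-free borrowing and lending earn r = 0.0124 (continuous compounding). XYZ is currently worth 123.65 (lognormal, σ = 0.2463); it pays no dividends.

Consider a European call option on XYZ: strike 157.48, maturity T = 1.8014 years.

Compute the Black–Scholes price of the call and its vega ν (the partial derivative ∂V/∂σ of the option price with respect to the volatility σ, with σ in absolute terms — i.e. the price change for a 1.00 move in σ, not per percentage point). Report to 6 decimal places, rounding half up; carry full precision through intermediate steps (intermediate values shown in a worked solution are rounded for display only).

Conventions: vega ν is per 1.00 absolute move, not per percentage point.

σ√T = 0.2463·√1.8014 = 0.330575
d₁ = (ln(S/K) + (r+σ²/2)T) / (σ√T) = (ln(123.65/157.48) + (0.0124+0.2463²/2)·1.8014) / 0.330575 = (-0.241843 + 0.076977) / 0.330575 = -0.498727
d₂ = d₁ − σ√T = -0.498727 − 0.330575 = -0.829301
e^{−rT} = 0.977910
N(d₁) = 0.308986,  N(d₂) = 0.203467
Call price V = S·N(d₁) − K·e^{−rT}·N(d₂) = 38.206122 − 31.334187 = 6.871936
φ(d₁) = (1/√(2π))·e^{−d₁²/2} = 0.352289
ν = S·φ(d₁)·√T = 58.465361

price = 6.871936
ν = 58.465361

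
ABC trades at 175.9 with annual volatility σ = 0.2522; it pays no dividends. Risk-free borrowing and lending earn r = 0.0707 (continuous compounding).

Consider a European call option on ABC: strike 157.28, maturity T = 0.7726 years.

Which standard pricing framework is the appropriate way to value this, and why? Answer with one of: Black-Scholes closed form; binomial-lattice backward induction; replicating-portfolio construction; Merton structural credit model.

framework: Black-Scholes closed form

Key observation: a European-exercise option on ABC struck at 157.28 — a GBM underlying with constant parameters — admits an analytic price: the data contain no early exercise, no discrete tree, no debt structure.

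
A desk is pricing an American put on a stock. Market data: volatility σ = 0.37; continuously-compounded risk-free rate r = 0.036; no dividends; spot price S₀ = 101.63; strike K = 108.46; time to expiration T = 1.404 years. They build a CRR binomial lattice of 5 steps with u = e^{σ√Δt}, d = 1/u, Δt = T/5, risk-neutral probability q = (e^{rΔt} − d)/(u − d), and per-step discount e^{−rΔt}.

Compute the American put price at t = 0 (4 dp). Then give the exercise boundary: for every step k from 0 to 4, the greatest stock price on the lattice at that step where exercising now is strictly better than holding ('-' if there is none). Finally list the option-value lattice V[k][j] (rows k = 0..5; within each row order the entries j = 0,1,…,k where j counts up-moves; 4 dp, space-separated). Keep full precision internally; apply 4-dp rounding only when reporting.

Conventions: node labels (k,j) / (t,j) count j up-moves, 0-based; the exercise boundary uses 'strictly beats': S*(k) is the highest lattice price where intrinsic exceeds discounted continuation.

price = 19.7479
boundary = - - 68.6629 56.4380 68.6629
tree:
19.7479
28.6268 10.4290
39.7971 16.9834 3.4613
52.0220 26.7024 6.6840 0.0000
62.0703 39.7971 12.9072 0.0000 0.0000
70.3295 52.0220 24.9243 0.0000 0.0000 0.0000

params: Δt=0.28080 u=1.21661 d=0.82196 q=0.47688 e^(-rΔt)=0.98994
t_5 payoffs: 70.3295 52.0220 24.9243 0.0000 0.0000 0.0000
t_4: node(4,0) S=46.3897 payoff=62.0703 vs cont=60.9794 → 62.0703 [stop]  node(4,1) S=68.6629 payoff=39.7971 vs cont=38.7063 → 39.7971 [stop]  node(4,2) S=101.6300 payoff=6.8300 vs cont=12.9072 → 12.9072 [wait]  node(4,3) S=150.4257 payoff=0.0000 vs cont=0.0000 → 0.0000 [wait]  node(4,4) S=222.6496 payoff=0.0000 vs cont=0.0000 → 0.0000 [wait]  ⇒ S*(4)=68.6629
t_3: node(3,0) S=56.4380 payoff=52.0220 vs cont=50.9311 → 52.0220 [stop]  node(3,1) S=83.5357 payoff=24.9243 vs cont=26.7024 → 26.7024 [wait]  node(3,2) S=123.6437 payoff=0.0000 vs cont=6.6840 → 6.6840 [wait]  node(3,3) S=183.0088 payoff=0.0000 vs cont=0.0000 → 0.0000 [wait]  ⇒ S*(3)=56.4380
t_2: node(2,0) S=68.6629 payoff=39.7971 vs cont=39.5457 → 39.7971 [stop]  node(2,1) S=101.6300 payoff=6.8300 vs cont=16.9834 → 16.9834 [wait]  node(2,2) S=150.4257 payoff=0.0000 vs cont=3.4613 → 3.4613 [wait]  ⇒ S*(2)=68.6629
t_1: node(1,0) S=83.5357 payoff=24.9243 vs cont=28.6268 → 28.6268 [wait]  node(1,1) S=123.6437 payoff=0.0000 vs cont=10.4290 → 10.4290 [wait]  ⇒ S*(1)=-
t_0: node(0,0) S=101.6300 payoff=6.8300 vs cont=19.7479 → 19.7479 [wait]  ⇒ S*(0)=-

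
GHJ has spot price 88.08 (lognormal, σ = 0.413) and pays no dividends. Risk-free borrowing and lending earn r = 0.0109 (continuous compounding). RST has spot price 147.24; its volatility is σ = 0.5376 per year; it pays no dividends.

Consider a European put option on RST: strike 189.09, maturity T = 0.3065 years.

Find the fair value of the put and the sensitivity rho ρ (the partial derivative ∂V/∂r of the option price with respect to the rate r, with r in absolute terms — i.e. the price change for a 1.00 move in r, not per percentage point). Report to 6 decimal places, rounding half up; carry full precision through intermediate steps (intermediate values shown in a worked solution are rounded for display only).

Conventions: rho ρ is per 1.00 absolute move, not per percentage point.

σ√T = 0.5376·√0.3065 = 0.297628
d₁ = (ln(S/K) + (r+σ²/2)T) / (σ√T) = (ln(147.24/189.09) + (0.0109+0.5376²/2)·0.3065) / 0.297628 = (-0.250159 + 0.047632) / 0.297628 = -0.680469
d₂ = d₁ − σ√T = -0.680469 − 0.297628 = -0.978098
e^{−rT} = 0.996665
N(−d₁) = 0.751896,  N(−d₂) = 0.835987
Put price V = K·e^{−rT}·N(−d₂) − S·N(−d₁) = 157.549544 − 110.709203 = 46.840341
ρ = −K·T·e^{−rT}·N(−d₂) = -48.288935

price = 46.840341
ρ = -48.288935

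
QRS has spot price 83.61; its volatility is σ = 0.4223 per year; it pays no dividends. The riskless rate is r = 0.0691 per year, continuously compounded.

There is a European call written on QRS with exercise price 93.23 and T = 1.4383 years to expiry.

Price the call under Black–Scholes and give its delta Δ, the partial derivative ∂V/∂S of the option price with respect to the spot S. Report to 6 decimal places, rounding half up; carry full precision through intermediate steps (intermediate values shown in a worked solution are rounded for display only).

σ√T = 0.4223·√1.4383 = 0.506461
d₁ = (ln(S/K) + (r+σ²/2)T) / (σ√T) = (ln(83.61/93.23) + (0.0691+0.4223²/2)·1.4383) / 0.506461 = (-0.108906 + 0.227638) / 0.506461 = 0.234433
d₂ = d₁ − σ√T = 0.234433 − 0.506461 = -0.272027
e^{−rT} = 0.905393
N(d₁) = 0.592676,  N(d₂) = 0.392801
Call price V = S·N(d₁) − K·e^{−rT}·N(d₂) = 49.553621 − 33.156197 = 16.397424
Δ = N(d₁) = 0.592676

price = 16.397424
Δ = 0.592676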